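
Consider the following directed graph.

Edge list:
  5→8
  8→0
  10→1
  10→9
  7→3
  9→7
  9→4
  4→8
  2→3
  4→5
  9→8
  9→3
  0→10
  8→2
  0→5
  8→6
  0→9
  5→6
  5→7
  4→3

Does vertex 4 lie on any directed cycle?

4 is on a cycle iff 4 can reach itself via ≥1 edge.
4 → 8 → 0 → 9 → 4 — yes.

Yes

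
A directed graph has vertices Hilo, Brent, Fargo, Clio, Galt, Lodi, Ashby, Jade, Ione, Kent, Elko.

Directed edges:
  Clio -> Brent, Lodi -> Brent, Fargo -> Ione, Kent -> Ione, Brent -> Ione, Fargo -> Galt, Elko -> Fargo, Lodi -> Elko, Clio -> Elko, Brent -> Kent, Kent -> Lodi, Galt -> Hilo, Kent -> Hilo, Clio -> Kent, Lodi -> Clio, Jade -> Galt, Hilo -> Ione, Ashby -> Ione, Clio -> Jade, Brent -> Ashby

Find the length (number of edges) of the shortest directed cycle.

For each vertex v, BFS finds the shortest path from v back to v.
The shortest such closed walk is Lodi → Brent → Kent → Lodi, length 3.

3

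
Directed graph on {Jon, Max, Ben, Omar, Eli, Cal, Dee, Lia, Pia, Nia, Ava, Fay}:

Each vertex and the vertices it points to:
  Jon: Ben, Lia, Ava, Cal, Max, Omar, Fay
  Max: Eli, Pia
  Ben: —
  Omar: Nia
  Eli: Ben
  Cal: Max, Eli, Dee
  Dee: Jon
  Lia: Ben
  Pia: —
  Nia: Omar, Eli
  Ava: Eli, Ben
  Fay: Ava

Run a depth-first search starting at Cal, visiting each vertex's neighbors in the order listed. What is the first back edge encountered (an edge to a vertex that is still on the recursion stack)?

DFS from Cal (visiting each vertex's neighbors in the order listed); mark gray on enter, black on exit:
Cal gray
  Max gray
    Eli gray
      Ben gray
      Ben black
    Eli black
    Pia gray
    Pia black
  Max black
  Cal→Eli: Eli black — skip
  Dee gray
    Jon gray
      Jon→Ben: Ben black — skip
      Lia gray
        Lia→Ben: Ben black — skip
      Lia black
      Ava gray
        Ava→Eli: Eli black — skip
        Ava→Ben: Ben black — skip
      Ava black
      Jon→Cal: Cal is gray → back edge
First back edge: Jon → Cal.

Jon→Cal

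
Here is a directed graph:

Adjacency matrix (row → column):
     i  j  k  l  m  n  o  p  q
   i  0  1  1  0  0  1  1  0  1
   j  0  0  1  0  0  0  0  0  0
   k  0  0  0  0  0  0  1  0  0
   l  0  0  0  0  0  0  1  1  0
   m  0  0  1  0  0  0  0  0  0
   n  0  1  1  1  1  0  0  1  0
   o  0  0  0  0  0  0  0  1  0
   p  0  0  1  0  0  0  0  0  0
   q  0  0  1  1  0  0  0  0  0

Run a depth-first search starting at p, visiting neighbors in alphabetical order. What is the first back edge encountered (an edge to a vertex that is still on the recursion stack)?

DFS from p (visiting neighbors in alphabetical order); mark gray on enter, black on exit:
p gray
  k gray
    o gray
      o→p: p is gray → back edge
First back edge: o → p.

o→p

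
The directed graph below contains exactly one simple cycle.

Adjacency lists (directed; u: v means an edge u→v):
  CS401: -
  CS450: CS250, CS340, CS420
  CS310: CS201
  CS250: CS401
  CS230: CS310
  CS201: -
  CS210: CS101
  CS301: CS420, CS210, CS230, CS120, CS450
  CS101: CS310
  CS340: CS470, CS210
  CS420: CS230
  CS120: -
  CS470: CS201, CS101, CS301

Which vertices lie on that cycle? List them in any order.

DFS with gray/black marking from CS301:
CS301 gray
  CS420 gray
    CS230 gray
      CS310 gray
        CS201 gray
        CS201 black
      CS310 black
    CS230 black
  CS420 black
  CS210 gray
    CS101 gray
      CS101→CS310: CS310 black — skip
    CS101 black
  CS210 black
  CS301→CS230: CS230 black — skip
  CS120 gray
  CS120 black
  CS450 gray
    CS250 gray
      CS401 gray
      CS401 black
    CS250 black
    CS340 gray
      CS470 gray
        CS470→CS201: CS201 black — skip
        CS470→CS101: CS101 black — skip
        CS470→CS301: CS301 is gray → back edge
Back edge closes the cycle CS301 → CS450 → CS340 → CS470 → CS301; its vertices are {CS301, CS340, CS450, CS470}.

CS301, CS340, CS450, CS470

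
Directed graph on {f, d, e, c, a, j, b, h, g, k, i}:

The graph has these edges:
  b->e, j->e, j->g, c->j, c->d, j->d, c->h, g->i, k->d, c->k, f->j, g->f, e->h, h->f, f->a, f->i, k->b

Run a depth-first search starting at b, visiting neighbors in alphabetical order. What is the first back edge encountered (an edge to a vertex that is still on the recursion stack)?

j→e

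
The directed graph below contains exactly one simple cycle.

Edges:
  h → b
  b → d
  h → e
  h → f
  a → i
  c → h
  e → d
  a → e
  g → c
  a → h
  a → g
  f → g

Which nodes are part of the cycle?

c, f, g, h

DFS with gray/black marking from h:
h gray
  f gray
    g gray
      c gray
        c→h: h is gray → back edge
Back edge closes the cycle h → f → g → c → h; its vertices are {c, f, g, h}.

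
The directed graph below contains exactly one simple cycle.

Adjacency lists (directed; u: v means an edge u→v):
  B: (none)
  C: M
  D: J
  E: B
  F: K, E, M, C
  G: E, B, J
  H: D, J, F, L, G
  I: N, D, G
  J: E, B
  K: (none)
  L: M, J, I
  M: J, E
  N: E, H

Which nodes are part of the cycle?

H, I, L, N

DFS with gray/black marking from H:
H gray
  D gray
    J gray
      E gray
        B gray
        B black
      E black
      J→B: B black — skip
    J black
  D black
  H→J: J black — skip
  F gray
    K gray
    K black
    F→E: E black — skip
    M gray
      M→J: J black — skip
      M→E: E black — skip
    M black
    C gray
      C→M: M black — skip
    C black
  F black
  L gray
    L→M: M black — skip
    L→J: J black — skip
    I gray
      N gray
        N→E: E black — skip
        N→H: H is gray → back edge
Back edge closes the cycle H → L → I → N → H; its vertices are {H, I, L, N}.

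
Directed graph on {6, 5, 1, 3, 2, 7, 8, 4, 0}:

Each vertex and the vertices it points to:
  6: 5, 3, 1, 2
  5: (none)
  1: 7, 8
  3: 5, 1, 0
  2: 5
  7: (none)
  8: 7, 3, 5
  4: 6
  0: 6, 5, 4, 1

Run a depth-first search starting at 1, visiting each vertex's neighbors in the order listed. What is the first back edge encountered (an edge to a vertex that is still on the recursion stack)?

3->1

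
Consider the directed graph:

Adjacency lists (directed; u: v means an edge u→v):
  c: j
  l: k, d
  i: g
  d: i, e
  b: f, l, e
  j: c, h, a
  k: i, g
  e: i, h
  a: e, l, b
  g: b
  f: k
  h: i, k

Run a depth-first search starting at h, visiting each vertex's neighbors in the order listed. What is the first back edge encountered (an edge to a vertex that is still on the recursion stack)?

k→i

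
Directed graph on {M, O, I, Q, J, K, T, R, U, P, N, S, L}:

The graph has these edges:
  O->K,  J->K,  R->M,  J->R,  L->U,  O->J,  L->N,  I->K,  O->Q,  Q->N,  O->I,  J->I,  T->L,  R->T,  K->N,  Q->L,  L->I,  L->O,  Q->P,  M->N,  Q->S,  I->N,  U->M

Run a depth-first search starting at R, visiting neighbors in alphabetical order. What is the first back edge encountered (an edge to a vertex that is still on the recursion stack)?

J→R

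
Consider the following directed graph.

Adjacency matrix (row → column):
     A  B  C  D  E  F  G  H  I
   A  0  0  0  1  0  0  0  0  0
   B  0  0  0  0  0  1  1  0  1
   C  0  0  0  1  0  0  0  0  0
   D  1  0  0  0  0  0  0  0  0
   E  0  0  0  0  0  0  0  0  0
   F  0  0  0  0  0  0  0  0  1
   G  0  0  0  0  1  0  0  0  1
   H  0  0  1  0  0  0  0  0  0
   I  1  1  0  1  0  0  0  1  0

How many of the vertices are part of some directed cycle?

A vertex is on a directed cycle iff it belongs to a strongly connected component of size ≥ 2 (or has a self-loop).
The vertices on cycles are {A, B, D, F, G, I} — 6 in total.

6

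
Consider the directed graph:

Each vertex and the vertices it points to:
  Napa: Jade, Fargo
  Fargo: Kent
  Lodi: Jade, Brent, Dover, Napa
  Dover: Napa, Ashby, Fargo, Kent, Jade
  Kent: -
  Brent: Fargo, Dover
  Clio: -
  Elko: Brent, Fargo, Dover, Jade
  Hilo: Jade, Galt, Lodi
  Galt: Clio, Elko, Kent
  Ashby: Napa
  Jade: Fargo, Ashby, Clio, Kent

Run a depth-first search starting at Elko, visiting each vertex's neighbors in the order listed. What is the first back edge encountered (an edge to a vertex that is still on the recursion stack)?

DFS from Elko (visiting each vertex's neighbors in the order listed); mark gray on enter, black on exit:
Elko gray
  Brent gray
    Fargo gray
      Kent gray
      Kent black
    Fargo black
    Dover gray
      Napa gray
        Jade gray
          Jade→Fargo: Fargo black — skip
          Ashby gray
            Ashby→Napa: Napa is gray → back edge
First back edge: Ashby → Napa.

Ashby->Napa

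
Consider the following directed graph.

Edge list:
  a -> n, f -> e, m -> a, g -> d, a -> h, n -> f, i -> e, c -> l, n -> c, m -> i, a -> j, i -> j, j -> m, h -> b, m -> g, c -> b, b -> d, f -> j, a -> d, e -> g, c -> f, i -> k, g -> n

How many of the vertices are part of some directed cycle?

9

A vertex is on a directed cycle iff it belongs to a strongly connected component of size ≥ 2 (or has a self-loop).
The vertices on cycles are {a, c, e, f, g, i, j, m, n} — 9 in total.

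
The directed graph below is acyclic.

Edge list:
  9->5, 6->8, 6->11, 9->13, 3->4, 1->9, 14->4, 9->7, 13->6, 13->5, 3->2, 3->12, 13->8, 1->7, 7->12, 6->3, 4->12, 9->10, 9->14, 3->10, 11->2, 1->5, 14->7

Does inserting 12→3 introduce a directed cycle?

Yes

Adding 12→3 creates a cycle iff 3 can already reach 12.
Path from 3: 3 → 12.
So 3 → … → 12 → 3 is a cycle.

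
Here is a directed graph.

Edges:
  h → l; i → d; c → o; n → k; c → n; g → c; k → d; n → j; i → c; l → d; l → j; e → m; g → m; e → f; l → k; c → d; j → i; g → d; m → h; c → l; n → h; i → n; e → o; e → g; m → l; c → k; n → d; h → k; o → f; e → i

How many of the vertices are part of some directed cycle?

6

A vertex is on a directed cycle iff it belongs to a strongly connected component of size ≥ 2 (or has a self-loop).
The vertices on cycles are {c, h, i, j, l, n} — 6 in total.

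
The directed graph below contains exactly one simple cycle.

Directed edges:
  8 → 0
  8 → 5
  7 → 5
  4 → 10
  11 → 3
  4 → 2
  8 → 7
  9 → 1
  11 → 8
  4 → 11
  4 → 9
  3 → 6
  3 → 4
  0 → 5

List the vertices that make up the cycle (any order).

3, 4, 11

DFS with gray/black marking from 3:
3 gray
  4 gray
    11 gray
      11→3: 3 is gray → back edge
Back edge closes the cycle 3 → 4 → 11 → 3; its vertices are {3, 4, 11}.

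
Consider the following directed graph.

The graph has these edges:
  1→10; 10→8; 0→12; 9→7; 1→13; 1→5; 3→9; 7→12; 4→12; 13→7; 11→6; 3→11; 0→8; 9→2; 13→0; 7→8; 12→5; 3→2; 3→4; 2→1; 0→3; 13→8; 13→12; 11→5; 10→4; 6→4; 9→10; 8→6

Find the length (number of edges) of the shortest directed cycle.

5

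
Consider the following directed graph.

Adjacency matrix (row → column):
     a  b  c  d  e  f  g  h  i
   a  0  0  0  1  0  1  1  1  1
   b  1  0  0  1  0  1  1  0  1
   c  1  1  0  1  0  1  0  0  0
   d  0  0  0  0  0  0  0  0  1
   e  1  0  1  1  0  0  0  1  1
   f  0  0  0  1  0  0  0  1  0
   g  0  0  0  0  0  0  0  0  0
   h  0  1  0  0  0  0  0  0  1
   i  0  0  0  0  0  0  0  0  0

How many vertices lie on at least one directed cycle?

A vertex is on a directed cycle iff it belongs to a strongly connected component of size ≥ 2 (or has a self-loop).
The vertices on cycles are {a, b, f, h} — 4 in total.

4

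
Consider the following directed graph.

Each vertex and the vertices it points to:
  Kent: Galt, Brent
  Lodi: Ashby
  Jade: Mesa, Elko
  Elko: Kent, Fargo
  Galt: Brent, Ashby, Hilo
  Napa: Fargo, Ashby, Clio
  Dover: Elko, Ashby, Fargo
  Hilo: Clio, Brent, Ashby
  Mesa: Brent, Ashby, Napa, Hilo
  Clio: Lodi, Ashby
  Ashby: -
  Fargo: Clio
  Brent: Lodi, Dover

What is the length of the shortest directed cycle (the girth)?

For each vertex v, BFS finds the shortest path from v back to v.
The shortest such closed walk is Elko → Kent → Brent → Dover → Elko, length 4.

4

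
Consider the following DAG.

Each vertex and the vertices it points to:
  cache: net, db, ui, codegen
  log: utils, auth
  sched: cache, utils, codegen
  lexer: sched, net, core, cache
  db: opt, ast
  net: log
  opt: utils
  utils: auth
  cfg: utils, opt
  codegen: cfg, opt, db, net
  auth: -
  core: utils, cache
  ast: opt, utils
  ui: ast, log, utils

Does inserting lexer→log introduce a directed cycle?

Adding lexer→log creates a cycle iff log can already reach lexer.
Explore from log: no path reaches lexer. The graph stays acyclic.

No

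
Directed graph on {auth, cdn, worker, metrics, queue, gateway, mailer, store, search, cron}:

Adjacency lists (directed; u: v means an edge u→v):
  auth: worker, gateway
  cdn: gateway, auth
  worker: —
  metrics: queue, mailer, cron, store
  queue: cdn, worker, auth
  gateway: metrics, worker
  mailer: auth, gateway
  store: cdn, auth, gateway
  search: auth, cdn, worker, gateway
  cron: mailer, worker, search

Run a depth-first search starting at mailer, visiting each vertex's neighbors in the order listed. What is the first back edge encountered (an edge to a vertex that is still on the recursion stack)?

cdn→gateway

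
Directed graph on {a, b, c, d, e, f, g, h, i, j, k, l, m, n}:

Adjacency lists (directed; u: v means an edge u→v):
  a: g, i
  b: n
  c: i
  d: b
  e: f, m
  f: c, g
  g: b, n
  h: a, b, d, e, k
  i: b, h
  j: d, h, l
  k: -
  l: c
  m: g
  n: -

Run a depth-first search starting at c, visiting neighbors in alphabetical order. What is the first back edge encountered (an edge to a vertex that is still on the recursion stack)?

DFS from c (visiting neighbors in alphabetical order); mark gray on enter, black on exit:
c gray
  i gray
    b gray
      n gray
      n black
    b black
    h gray
      a gray
        g gray
          g→b: b black — skip
          g→n: n black — skip
        g black
        a→i: i is gray → back edge
First back edge: a → i.

a→i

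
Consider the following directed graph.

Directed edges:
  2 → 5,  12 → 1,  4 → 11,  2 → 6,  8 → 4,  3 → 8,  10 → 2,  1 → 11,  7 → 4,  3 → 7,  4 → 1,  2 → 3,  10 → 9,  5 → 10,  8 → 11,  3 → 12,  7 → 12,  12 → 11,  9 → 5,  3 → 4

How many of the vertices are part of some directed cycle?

4

A vertex is on a directed cycle iff it belongs to a strongly connected component of size ≥ 2 (or has a self-loop).
The vertices on cycles are {2, 5, 9, 10} — 4 in total.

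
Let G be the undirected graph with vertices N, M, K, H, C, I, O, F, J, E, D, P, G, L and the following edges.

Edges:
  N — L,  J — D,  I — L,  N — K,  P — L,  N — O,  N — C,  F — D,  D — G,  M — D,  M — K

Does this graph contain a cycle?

DFS, tracking each vertex's parent; an edge to a visited non-parent vertex closes a cycle.
Start from C:
visit C (parent –)
  visit N (parent C)
    visit O (parent N)
      O–N: parent, skip
    N–C: parent, skip
    visit K (parent N)
      K–N: parent, skip
      visit M (parent K)
        visit D (parent M)
          visit J (parent D)
            J–D: parent, skip
          visit G (parent D)
            G–D: parent, skip
          visit F (parent D)
            F–D: parent, skip
          D–M: parent, skip
        M–K: parent, skip
    visit L (parent N)
      visit P (parent L)
        P–L: parent, skip
      visit I (parent L)
        I–L: parent, skip
      L–N: parent, skip
visit H (parent –)
visit E (parent –)
No non-parent visited neighbor found — the graph is a forest.

No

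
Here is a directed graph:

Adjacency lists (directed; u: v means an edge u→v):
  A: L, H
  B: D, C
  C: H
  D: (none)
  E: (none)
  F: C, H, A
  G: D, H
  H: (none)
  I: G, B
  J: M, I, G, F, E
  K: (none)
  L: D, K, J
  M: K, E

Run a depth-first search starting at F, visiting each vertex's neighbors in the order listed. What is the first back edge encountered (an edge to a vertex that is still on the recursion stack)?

J->F

DFS from F (visiting each vertex's neighbors in the order listed); mark gray on enter, black on exit:
F gray
  C gray
    H gray
    H black
  C black
  F→H: H black — skip
  A gray
    L gray
      D gray
      D black
      K gray
      K black
      J gray
        M gray
          M→K: K black — skip
          E gray
          E black
        M black
        I gray
          G gray
            G→D: D black — skip
            G→H: H black — skip
          G black
          B gray
            B→D: D black — skip
            B→C: C black — skip
          B black
        I black
        J→G: G black — skip
        J→F: F is gray → back edge
First back edge: J → F.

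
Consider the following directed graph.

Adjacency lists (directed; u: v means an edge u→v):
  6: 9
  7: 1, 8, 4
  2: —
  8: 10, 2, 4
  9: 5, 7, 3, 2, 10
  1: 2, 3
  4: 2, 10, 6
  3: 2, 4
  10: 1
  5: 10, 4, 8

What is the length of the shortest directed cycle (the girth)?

4

For each vertex v, BFS finds the shortest path from v back to v.
The shortest such closed walk is 9 → 7 → 4 → 6 → 9, length 4.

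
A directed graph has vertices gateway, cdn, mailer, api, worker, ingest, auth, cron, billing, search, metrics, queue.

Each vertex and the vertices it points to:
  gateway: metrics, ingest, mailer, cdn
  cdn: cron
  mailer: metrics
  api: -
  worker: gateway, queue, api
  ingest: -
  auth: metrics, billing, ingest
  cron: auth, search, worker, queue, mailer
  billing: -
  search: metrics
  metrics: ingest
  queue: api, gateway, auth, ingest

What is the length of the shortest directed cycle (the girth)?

For each vertex v, BFS finds the shortest path from v back to v.
The shortest such closed walk is cron → worker → gateway → cdn → cron, length 4.

4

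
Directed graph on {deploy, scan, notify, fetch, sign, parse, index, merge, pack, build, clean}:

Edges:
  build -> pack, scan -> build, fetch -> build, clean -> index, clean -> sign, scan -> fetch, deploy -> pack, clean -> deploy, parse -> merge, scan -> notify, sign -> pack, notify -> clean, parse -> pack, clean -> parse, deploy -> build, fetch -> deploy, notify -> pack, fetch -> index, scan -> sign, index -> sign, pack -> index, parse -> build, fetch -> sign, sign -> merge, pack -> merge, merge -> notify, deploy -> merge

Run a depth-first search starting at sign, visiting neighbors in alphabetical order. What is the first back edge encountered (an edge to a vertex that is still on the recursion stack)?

DFS from sign (visiting neighbors in alphabetical order); mark gray on enter, black on exit:
sign gray
  merge gray
    notify gray
      clean gray
        deploy gray
          build gray
            pack gray
              index gray
                index→sign: sign is gray → back edge
First back edge: index → sign.

index→sign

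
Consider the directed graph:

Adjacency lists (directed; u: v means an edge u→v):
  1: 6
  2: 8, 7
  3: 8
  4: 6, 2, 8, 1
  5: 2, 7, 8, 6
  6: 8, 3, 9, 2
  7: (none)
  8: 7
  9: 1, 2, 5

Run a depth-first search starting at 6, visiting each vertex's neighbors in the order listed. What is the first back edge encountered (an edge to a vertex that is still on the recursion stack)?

DFS from 6 (visiting each vertex's neighbors in the order listed); mark gray on enter, black on exit:
6 gray
  8 gray
    7 gray
    7 black
  8 black
  3 gray
    3→8: 8 black — skip
  3 black
  9 gray
    1 gray
      1→6: 6 is gray → back edge
First back edge: 1 → 6.

1->6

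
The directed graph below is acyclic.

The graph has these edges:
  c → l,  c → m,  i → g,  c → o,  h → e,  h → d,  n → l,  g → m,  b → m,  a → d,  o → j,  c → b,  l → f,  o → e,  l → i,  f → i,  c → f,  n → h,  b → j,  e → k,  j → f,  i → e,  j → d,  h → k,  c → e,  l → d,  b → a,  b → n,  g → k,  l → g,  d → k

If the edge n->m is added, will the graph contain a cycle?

No

Adding n→m creates a cycle iff m can already reach n.
Explore from m: no path reaches n. The graph stays acyclic.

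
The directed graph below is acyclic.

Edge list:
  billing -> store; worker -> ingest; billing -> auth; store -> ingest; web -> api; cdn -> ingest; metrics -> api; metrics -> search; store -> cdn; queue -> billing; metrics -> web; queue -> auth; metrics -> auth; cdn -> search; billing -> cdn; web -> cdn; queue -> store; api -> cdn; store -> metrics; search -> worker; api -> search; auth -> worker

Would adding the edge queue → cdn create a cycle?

Adding queue→cdn creates a cycle iff cdn can already reach queue.
Explore from cdn: no path reaches queue. The graph stays acyclic.

No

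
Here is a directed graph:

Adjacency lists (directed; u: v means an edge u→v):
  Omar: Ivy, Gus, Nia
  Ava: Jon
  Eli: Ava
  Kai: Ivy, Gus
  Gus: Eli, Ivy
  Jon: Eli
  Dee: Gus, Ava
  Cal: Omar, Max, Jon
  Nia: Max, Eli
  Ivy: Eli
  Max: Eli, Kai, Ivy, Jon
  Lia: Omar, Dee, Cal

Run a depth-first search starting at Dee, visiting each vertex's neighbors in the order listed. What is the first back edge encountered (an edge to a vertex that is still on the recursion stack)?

Jon→Eli

DFS from Dee (visiting each vertex's neighbors in the order listed); mark gray on enter, black on exit:
Dee gray
  Gus gray
    Eli gray
      Ava gray
        Jon gray
          Jon→Eli: Eli is gray → back edge
First back edge: Jon → Eli.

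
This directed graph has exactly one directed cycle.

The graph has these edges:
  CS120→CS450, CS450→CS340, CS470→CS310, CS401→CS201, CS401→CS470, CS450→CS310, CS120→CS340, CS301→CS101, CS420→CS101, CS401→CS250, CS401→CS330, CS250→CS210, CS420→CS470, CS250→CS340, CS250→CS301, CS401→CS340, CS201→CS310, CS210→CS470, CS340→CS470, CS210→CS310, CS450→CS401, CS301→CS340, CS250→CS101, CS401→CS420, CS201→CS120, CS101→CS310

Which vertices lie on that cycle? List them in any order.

CS120, CS201, CS401, CS450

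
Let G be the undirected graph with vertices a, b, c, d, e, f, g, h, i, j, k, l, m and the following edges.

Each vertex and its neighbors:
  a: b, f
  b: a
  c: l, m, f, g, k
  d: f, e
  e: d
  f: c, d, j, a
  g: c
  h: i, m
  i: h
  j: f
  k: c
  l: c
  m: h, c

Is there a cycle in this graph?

No

DFS, tracking each vertex's parent; an edge to a visited non-parent vertex closes a cycle.
Start from l:
visit l (parent –)
  visit c (parent l)
    c–l: parent, skip
    visit m (parent c)
      visit h (parent m)
        visit i (parent h)
          i–h: parent, skip
        h–m: parent, skip
      m–c: parent, skip
    visit f (parent c)
      f–c: parent, skip
      visit d (parent f)
        d–f: parent, skip
        visit e (parent d)
          e–d: parent, skip
      visit j (parent f)
        j–f: parent, skip
      visit a (parent f)
        visit b (parent a)
          b–a: parent, skip
        a–f: parent, skip
    visit g (parent c)
      g–c: parent, skip
    visit k (parent c)
      k–c: parent, skip
No non-parent visited neighbor found — the graph is a forest.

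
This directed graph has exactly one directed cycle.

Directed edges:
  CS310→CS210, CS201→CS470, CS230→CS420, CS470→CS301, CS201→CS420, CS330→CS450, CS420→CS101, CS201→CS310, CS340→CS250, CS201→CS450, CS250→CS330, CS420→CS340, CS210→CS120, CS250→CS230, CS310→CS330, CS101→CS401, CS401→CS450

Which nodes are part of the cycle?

CS230, CS250, CS340, CS420

DFS with gray/black marking from CS420:
CS420 gray
  CS101 gray
    CS401 gray
      CS450 gray
      CS450 black
    CS401 black
  CS101 black
  CS340 gray
    CS250 gray
      CS330 gray
        CS330→CS450: CS450 black — skip
      CS330 black
      CS230 gray
        CS230→CS420: CS420 is gray → back edge
Back edge closes the cycle CS420 → CS340 → CS250 → CS230 → CS420; its vertices are {CS230, CS250, CS340, CS420}.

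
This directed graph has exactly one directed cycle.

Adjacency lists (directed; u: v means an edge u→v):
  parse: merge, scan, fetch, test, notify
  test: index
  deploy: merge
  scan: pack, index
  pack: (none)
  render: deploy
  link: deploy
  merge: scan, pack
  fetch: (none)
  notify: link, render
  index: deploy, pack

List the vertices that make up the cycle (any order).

scan, index, merge, deploy

DFS with gray/black marking from merge:
merge gray
  scan gray
    pack gray
    pack black
    index gray
      deploy gray
        deploy→merge: merge is gray → back edge
Back edge closes the cycle merge → scan → index → deploy → merge; its vertices are {scan, index, merge, deploy}.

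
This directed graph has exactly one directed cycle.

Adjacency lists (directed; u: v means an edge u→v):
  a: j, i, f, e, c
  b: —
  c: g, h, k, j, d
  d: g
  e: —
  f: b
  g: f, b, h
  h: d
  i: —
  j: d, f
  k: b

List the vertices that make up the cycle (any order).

DFS with gray/black marking from d:
d gray
  g gray
    f gray
      b gray
      b black
    f black
    g→b: b black — skip
    h gray
      h→d: d is gray → back edge
Back edge closes the cycle d → g → h → d; its vertices are {d, g, h}.

d, g, h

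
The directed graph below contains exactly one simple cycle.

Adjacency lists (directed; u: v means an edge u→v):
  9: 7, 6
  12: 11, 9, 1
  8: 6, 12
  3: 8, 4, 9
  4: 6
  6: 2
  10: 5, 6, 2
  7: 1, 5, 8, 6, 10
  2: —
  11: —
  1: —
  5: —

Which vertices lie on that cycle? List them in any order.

7, 8, 9, 12

DFS with gray/black marking from 9:
9 gray
  7 gray
    1 gray
    1 black
    5 gray
    5 black
    8 gray
      6 gray
        2 gray
        2 black
      6 black
      12 gray
        11 gray
        11 black
        12→9: 9 is gray → back edge
Back edge closes the cycle 9 → 7 → 8 → 12 → 9; its vertices are {7, 8, 9, 12}.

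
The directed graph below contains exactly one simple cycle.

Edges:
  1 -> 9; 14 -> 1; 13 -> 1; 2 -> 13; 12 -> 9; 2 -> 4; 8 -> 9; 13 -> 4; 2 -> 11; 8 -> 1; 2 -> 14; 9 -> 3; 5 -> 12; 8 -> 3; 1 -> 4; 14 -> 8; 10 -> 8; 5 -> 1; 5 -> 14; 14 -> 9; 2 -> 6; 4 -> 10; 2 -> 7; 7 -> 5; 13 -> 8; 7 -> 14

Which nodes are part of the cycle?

DFS with gray/black marking from 4:
4 gray
  10 gray
    8 gray
      3 gray
      3 black
      9 gray
        9→3: 3 black — skip
      9 black
      1 gray
        1→4: 4 is gray → back edge
Back edge closes the cycle 4 → 10 → 8 → 1 → 4; its vertices are {1, 4, 8, 10}.

1, 4, 8, 10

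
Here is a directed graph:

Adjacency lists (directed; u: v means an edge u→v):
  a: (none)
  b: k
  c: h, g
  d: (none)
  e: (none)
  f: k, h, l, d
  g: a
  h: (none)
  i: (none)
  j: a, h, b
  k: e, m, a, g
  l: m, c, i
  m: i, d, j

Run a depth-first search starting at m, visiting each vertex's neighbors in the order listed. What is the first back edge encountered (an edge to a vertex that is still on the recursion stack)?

k→m

DFS from m (visiting each vertex's neighbors in the order listed); mark gray on enter, black on exit:
m gray
  i gray
  i black
  d gray
  d black
  j gray
    a gray
    a black
    h gray
    h black
    b gray
      k gray
        e gray
        e black
        k→m: m is gray → back edge
First back edge: k → m.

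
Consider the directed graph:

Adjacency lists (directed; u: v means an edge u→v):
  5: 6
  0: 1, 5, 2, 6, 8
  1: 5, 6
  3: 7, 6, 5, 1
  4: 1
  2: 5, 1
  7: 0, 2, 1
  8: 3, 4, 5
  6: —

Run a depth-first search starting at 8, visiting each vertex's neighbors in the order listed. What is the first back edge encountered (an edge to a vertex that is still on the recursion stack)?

DFS from 8 (visiting each vertex's neighbors in the order listed); mark gray on enter, black on exit:
8 gray
  3 gray
    7 gray
      0 gray
        1 gray
          5 gray
            6 gray
            6 black
          5 black
          1→6: 6 black — skip
        1 black
        0→5: 5 black — skip
        2 gray
          2→5: 5 black — skip
          2→1: 1 black — skip
        2 black
        0→6: 6 black — skip
        0→8: 8 is gray → back edge
First back edge: 0 → 8.

0->8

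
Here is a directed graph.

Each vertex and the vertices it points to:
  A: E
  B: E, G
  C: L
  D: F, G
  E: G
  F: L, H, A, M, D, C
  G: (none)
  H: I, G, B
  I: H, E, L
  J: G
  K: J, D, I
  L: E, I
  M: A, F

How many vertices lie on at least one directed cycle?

6

A vertex is on a directed cycle iff it belongs to a strongly connected component of size ≥ 2 (or has a self-loop).
The vertices on cycles are {D, F, H, I, L, M} — 6 in total.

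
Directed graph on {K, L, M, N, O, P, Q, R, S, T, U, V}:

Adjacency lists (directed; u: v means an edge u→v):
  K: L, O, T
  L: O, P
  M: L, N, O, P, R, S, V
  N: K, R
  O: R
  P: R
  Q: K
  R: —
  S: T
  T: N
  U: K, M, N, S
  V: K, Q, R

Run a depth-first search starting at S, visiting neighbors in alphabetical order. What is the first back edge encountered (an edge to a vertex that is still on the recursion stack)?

DFS from S (visiting neighbors in alphabetical order); mark gray on enter, black on exit:
S gray
  T gray
    N gray
      K gray
        L gray
          O gray
            R gray
            R black
          O black
          P gray
            P→R: R black — skip
          P black
        L black
        K→O: O black — skip
        K→T: T is gray → back edge
First back edge: K → T.

K->T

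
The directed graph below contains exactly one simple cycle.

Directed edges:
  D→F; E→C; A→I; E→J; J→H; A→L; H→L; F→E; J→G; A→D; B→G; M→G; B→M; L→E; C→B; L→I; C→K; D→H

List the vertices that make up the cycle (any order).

E, H, J, L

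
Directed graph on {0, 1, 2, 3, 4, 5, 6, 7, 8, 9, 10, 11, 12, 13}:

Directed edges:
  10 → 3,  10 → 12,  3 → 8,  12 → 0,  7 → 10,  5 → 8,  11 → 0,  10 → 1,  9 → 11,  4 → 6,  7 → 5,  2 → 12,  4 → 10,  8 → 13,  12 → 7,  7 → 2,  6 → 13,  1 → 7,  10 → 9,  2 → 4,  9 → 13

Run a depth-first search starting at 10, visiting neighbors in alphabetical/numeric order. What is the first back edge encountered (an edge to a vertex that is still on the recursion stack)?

DFS from 10 (visiting neighbors in alphabetical/numeric order); mark gray on enter, black on exit:
10 gray
  1 gray
    7 gray
      2 gray
        4 gray
          6 gray
            13 gray
            13 black
          6 black
          4→10: 10 is gray → back edge
First back edge: 4 → 10.

4->10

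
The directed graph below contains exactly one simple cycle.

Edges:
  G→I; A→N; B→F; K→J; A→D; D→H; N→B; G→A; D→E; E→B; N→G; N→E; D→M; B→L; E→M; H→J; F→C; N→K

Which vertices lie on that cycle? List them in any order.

DFS with gray/black marking from G:
G gray
  I gray
  I black
  A gray
    N gray
      N→G: G is gray → back edge
Back edge closes the cycle G → A → N → G; its vertices are {A, G, N}.

A, G, N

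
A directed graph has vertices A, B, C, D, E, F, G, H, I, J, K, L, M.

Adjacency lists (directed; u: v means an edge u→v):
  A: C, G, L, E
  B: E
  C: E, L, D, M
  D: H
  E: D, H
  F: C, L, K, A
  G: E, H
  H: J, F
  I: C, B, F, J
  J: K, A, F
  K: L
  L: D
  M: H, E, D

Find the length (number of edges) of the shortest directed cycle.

4

For each vertex v, BFS finds the shortest path from v back to v.
The shortest such closed walk is J → A → G → H → J, length 4.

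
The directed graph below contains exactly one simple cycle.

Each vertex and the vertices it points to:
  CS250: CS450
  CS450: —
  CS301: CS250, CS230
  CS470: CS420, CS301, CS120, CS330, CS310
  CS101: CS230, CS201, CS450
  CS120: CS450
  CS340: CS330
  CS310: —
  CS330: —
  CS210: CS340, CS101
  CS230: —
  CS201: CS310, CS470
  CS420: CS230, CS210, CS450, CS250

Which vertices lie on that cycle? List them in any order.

DFS with gray/black marking from CS470:
CS470 gray
  CS420 gray
    CS230 gray
    CS230 black
    CS210 gray
      CS340 gray
        CS330 gray
        CS330 black
      CS340 black
      CS101 gray
        CS101→CS230: CS230 black — skip
        CS201 gray
          CS310 gray
          CS310 black
          CS201→CS470: CS470 is gray → back edge
Back edge closes the cycle CS470 → CS420 → CS210 → CS101 → CS201 → CS470; its vertices are {CS101, CS201, CS210, CS420, CS470}.

CS101, CS201, CS210, CS420, CS470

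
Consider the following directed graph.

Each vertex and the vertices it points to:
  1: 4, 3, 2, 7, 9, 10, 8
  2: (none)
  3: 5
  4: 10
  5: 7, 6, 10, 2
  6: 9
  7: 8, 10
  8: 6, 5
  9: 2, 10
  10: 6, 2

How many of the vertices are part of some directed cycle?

A vertex is on a directed cycle iff it belongs to a strongly connected component of size ≥ 2 (or has a self-loop).
The vertices on cycles are {5, 6, 7, 8, 9, 10} — 6 in total.

6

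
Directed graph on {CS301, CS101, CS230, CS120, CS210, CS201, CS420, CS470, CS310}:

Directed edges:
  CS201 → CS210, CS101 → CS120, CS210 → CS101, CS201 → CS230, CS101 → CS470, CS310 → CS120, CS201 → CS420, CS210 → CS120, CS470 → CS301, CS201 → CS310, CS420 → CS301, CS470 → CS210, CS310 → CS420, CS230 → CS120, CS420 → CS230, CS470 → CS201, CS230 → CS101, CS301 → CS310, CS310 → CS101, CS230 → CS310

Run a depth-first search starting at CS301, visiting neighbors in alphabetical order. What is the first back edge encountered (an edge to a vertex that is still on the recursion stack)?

CS210→CS101

DFS from CS301 (visiting neighbors in alphabetical order); mark gray on enter, black on exit:
CS301 gray
  CS310 gray
    CS101 gray
      CS120 gray
      CS120 black
      CS470 gray
        CS201 gray
          CS210 gray
            CS210→CS101: CS101 is gray → back edge
First back edge: CS210 → CS101.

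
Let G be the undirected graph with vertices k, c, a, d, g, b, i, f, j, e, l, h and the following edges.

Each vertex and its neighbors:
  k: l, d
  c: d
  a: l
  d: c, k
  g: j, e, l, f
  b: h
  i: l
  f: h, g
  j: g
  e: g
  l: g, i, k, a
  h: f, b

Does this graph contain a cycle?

DFS, tracking each vertex's parent; an edge to a visited non-parent vertex closes a cycle.
Start from e:
visit e (parent –)
  visit g (parent e)
    visit j (parent g)
      j–g: parent, skip
    g–e: parent, skip
    visit l (parent g)
      l–g: parent, skip
      visit i (parent l)
        i–l: parent, skip
      visit k (parent l)
        k–l: parent, skip
        visit d (parent k)
          visit c (parent d)
            c–d: parent, skip
          d–k: parent, skip
      visit a (parent l)
        a–l: parent, skip
    visit f (parent g)
      visit h (parent f)
        h–f: parent, skip
        visit b (parent h)
          b–h: parent, skip
      f–g: parent, skip
No non-parent visited neighbor found — the graph is a forest.

No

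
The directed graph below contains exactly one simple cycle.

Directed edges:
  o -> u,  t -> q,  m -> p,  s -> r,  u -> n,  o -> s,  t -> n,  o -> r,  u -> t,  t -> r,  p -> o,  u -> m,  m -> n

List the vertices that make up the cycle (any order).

m, o, p, u

DFS with gray/black marking from u:
u gray
  n gray
  n black
  t gray
    t→n: n black — skip
    r gray
    r black
    q gray
    q black
  t black
  m gray
    p gray
      o gray
        s gray
          s→r: r black — skip
        s black
        o→u: u is gray → back edge
Back edge closes the cycle u → m → p → o → u; its vertices are {m, o, p, u}.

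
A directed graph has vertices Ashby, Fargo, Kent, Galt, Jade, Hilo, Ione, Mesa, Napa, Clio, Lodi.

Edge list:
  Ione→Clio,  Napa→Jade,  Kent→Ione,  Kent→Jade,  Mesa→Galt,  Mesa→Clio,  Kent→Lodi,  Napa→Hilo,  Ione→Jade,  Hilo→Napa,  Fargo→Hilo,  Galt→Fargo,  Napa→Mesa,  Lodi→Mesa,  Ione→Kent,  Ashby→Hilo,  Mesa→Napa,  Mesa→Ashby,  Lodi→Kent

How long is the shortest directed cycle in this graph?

For each vertex v, BFS finds the shortest path from v back to v.
The shortest such closed walk is Kent → Lodi → Kent, length 2.

2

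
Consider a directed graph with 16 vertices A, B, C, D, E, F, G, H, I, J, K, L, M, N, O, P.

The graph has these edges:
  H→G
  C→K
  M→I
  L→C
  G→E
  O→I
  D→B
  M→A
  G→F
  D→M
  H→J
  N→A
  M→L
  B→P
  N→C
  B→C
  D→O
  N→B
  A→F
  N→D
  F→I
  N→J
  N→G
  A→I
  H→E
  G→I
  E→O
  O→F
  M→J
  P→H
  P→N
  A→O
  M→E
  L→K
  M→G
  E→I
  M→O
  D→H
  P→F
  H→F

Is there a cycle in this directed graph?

Yes

DFS with white/gray/black marking, starting from C:
C gray
  K gray
  K black
C black
A gray
  I gray
  I black
  F gray
    F→I: I black — skip
  F black
  O gray
    O→I: I black — skip
    O→F: F black — skip
  O black
A black
B gray
  P gray
    H gray
      J gray
      J black
      H→F: F black — skip
      E gray
        E→O: O black — skip
        E→I: I black — skip
      E black
      G gray
        G→I: I black — skip
        G→F: F black — skip
        G→E: E black — skip
      G black
    H black
    P→F: F black — skip
    N gray
      N→G: G black — skip
      N→B: B is gray → back edge
Back edge found, so a cycle exists: B → P → N → B.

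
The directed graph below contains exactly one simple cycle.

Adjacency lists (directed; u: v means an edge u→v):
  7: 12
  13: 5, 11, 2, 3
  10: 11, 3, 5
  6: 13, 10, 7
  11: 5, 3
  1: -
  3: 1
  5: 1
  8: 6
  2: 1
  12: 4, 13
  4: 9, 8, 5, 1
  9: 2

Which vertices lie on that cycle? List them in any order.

DFS with gray/black marking from 8:
8 gray
  6 gray
    13 gray
      5 gray
        1 gray
        1 black
      5 black
      11 gray
        11→5: 5 black — skip
        3 gray
          3→1: 1 black — skip
        3 black
      11 black
      2 gray
        2→1: 1 black — skip
      2 black
      13→3: 3 black — skip
    13 black
    10 gray
      10→11: 11 black — skip
      10→3: 3 black — skip
      10→5: 5 black — skip
    10 black
    7 gray
      12 gray
        4 gray
          9 gray
            9→2: 2 black — skip
          9 black
          4→8: 8 is gray → back edge
Back edge closes the cycle 8 → 6 → 7 → 12 → 4 → 8; its vertices are {4, 6, 7, 8, 12}.

4, 6, 7, 8, 12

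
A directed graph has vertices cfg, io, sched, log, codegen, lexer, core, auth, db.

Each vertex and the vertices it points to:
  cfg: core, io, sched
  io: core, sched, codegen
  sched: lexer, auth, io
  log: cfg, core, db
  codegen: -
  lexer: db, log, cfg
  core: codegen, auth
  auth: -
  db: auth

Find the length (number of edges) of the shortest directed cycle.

2

For each vertex v, BFS finds the shortest path from v back to v.
The shortest such closed walk is sched → io → sched, length 2.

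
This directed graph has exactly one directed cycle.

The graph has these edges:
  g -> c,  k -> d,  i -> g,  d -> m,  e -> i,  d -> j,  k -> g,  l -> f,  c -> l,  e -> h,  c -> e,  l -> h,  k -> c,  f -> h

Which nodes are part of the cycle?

c, e, g, i

DFS with gray/black marking from c:
c gray
  e gray
    i gray
      g gray
        g→c: c is gray → back edge
Back edge closes the cycle c → e → i → g → c; its vertices are {c, e, g, i}.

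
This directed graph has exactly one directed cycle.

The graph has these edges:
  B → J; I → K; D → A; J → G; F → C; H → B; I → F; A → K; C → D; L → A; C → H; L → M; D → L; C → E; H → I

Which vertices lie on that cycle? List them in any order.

DFS with gray/black marking from C:
C gray
  E gray
  E black
  D gray
    A gray
      K gray
      K black
    A black
    L gray
      L→A: A black — skip
      M gray
      M black
    L black
  D black
  H gray
    B gray
      J gray
        G gray
        G black
      J black
    B black
    I gray
      I→K: K black — skip
      F gray
        F→C: C is gray → back edge
Back edge closes the cycle C → H → I → F → C; its vertices are {C, F, H, I}.

C, F, H, I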